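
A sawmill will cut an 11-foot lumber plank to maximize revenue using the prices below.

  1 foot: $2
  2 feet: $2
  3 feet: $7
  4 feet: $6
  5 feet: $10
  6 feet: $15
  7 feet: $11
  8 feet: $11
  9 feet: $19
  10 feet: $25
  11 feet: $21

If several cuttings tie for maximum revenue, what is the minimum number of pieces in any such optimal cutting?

Consider every possible first cut. r[k] is the best of p[i]+r[k−i] over all sellable i≤k.
r[1] = 2
r[2] = max(2+2, 2+0) = 4
r[3] = max(2+4, 2+2, 7+0) = 7
r[4] = max(2+7, 2+4, 7+2, 6+0) = 9
r[5] = max(2+9, 2+7, 7+4, 6+2, 10+0) = 11
r[6] = max(2+11, 2+9, 7+7, 6+4, 10+2, 15+0) = 15
r[7] = max(2+15, 2+11, 7+9, …, 15+2, 11+0) = 17
r[8] = max(2+17, 2+15, 7+11, …, 11+2, 11+0) = 19
r[9] = max(2+19, 2+17, 7+15, …, 11+2, 19+0) = 22
r[10] = max(2+22, 2+19, 7+17, …, 19+2, 25+0) = 25
r[11] = max(2+25, 2+22, 7+19, …, 25+2, 21+0) = 27
Maximum revenue is $27.
Now minimize piece count subject to staying optimal: for each k, pieces[k] = 1 + min over i with p[i]+r[k−i]=r[k] of pieces[k−i].
pieces[8] = 3
pieces[9] = 2
pieces[10] = 1
pieces[11] = 2

2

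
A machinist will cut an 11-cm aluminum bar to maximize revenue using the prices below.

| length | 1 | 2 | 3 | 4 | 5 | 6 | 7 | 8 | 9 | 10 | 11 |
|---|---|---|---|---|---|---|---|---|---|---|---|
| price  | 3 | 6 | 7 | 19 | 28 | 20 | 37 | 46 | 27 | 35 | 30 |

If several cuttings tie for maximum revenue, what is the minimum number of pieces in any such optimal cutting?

Build r[k] bottom-up: r[k] = max over allowed piece i of (p[i] + r[k−i]).
r[1] = 3
r[2] = max(3+3, 6+0) = 6
r[3] = max(3+6, 6+3, 7+0) = 9
r[4] = max(3+9, 6+6, 7+3, 19+0) = 19
r[5] = max(3+19, 6+9, 7+6, 19+3, 28+0) = 28
r[6] = max(3+28, 6+19, 7+9, 19+6, 28+3, 20+0) = 31
r[7] = max(3+31, 6+28, 7+19, …, 20+3, 37+0) = 37
r[8] = max(3+37, 6+31, 7+28, …, 37+3, 46+0) = 46
r[9] = max(3+46, 6+37, 7+31, …, 46+3, 27+0) = 49
r[10] = max(3+49, 6+46, 7+37, …, 27+3, 35+0) = 56
r[11] = max(3+56, 6+49, 7+46, …, 35+3, 30+0) = 59
Maximum revenue is $59.
Now minimize piece count subject to staying optimal: for each k, pieces[k] = 1 + min over i with p[i]+r[k−i]=r[k] of pieces[k−i].
pieces[8] = 1
pieces[9] = 2
pieces[10] = 2
pieces[11] = 3

3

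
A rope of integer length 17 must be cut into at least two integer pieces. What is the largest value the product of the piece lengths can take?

486

Let m[k] be the best product for length k (with at least one cut). For each first piece i, the rest contributes max(k−i, m[k−i]).
Small cases: m[2]=1, m[3]=2, m[4]=4, m[5]=6, m[6]=9, m[7]=12, m[8]=18, m[9]=27, m[10]=36, m[11]=54, m[12]=81.
m[13] = max(1·81, 2·54, 3·36, …, 11·2, 12·1) = 108
m[14] = max(1·108, 2·81, 3·54, …, 12·2, 13·1) = 162
m[15] = max(1·162, 2·108, 3·81, …, 13·2, 14·1) = 243
m[16] = max(1·243, 2·162, 3·108, …, 14·2, 15·1) = 324
m[17] = max(1·324, 2·243, 3·162, …, 15·2, 16·1) = 486
One optimal split: 3 + 3 + 3 + 3 + 3 + 2; product 3·3·3·3·3·2 = 486.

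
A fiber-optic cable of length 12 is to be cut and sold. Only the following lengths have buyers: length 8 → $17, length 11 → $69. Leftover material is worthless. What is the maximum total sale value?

Build f[k] bottom-up: f[k] = max over allowed piece i of (p[i] + f[k−i]).
f[1] = 0
f[2] = 0
f[3] = 0
f[4] = 0
f[5] = 0
f[6] = 0
f[7] = 0
f[8] = 17
f[9] = 17
f[10] = 17
f[11] = max(17+0, 69+0) = 69
f[12] = max(17+0, 69+0) = 69
One optimal cutting: pieces 11 with 1 meter of scrap → $69.

69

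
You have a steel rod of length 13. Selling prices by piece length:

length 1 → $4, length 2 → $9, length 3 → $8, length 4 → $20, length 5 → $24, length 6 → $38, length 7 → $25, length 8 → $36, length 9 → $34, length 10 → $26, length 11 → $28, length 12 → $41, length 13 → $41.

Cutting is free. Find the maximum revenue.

80

Consider every possible first cut. R[k] is the best of p[i]+R[k−i] over all sellable i≤k.
R[1] = 4
R[2] = max(4+4, 9+0) = 9
R[3] = max(4+9, 9+4, 8+0) = 13
R[4] = max(4+13, 9+9, 8+4, 20+0) = 20
R[5] = max(4+20, 9+13, 8+9, 20+4, 24+0) = 24
R[6] = max(4+24, 9+20, 8+13, 20+9, 24+4, 38+0) = 38
R[7] = max(4+38, 9+24, 8+20, …, 38+4, 25+0) = 42
R[8] = max(4+42, 9+38, 8+24, …, 25+4, 36+0) = 47
R[9] = max(4+47, 9+42, 8+38, …, 36+4, 34+0) = 51
R[10] = max(4+51, 9+47, 8+42, …, 34+4, 26+0) = 58
R[11] = max(4+58, 9+51, 8+47, …, 26+4, 28+0) = 62
R[12] = max(4+62, 9+58, 8+51, …, 28+4, 41+0) = 76
R[13] = max(4+76, 9+62, 8+58, …, 41+4, 41+0) = 80
One optimal cutting: 6 + 6 + 1 → $38 + $38 + $4 = $80.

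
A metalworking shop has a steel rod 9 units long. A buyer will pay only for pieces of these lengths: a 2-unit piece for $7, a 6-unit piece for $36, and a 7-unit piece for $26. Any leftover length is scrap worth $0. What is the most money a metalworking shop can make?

43

Let f[k] be the best obtainable value from length k. For each k, try every first piece i and keep the best of price[i] + f[k−i].
f[1] = 0
f[2] = 7
f[3] = 7
f[4] = 14  (first piece 2, then f[2]=7)
f[5] = 14
f[6] = 36
f[7] = 36
f[8] = 43  (first piece 2, then f[6]=36)
f[9] = 43
One optimal cutting: pieces 6 + 2 with 1 unit of scrap → $43.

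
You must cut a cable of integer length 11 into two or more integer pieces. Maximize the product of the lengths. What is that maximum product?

Let prod[k] be the best product for length k (with at least one cut). For each first piece i, the rest contributes max(k−i, prod[k−i]).
prod[2] = 1·max(1,0) = 1·1 = 1
prod[3] = 1·max(2,1) = 1·2 = 2
prod[4] = 2·max(2,1) = 2·2 = 4
prod[5] = 2·max(3,2) = 2·3 = 6
prod[6] = 3·max(3,2) = 3·3 = 9
prod[7] = 2·max(5,6) = 2·6 = 12
prod[8] = 2·max(6,9) = 2·9 = 18
prod[9] = 3·max(6,9) = 3·9 = 27
prod[10] = 2·max(8,18) = 2·18 = 36
prod[11] = 2·max(9,27) = 2·27 = 54
One optimal split: 3 + 3 + 3 + 2; product 3·3·3·2 = 54.

54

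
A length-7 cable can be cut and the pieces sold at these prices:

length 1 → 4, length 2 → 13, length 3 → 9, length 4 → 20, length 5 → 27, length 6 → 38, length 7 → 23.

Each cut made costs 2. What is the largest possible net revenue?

40

Let net[k] be the best obtainable value from length k. For each k, try every first piece i and keep the best of price[i] + net[k−i] minus the 2 cut fee when i<k.
net[1] = 4
net[2] = 13
net[3] = 15  (first piece 1, then net[2]=13)
net[4] = 24  (first piece 2, then net[2]=13)
net[5] = 27
net[6] = 38
net[7] = 40  (first piece 1, then net[6]=38)
One optimal plan: pieces 6 + 1 (1 cut) → 42 − 2 = 40.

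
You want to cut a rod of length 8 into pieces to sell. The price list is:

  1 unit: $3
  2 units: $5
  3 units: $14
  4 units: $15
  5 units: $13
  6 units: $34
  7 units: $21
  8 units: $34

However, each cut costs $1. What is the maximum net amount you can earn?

38

Build net[k] bottom-up: net[k] = max over allowed piece i of (p[i] + net[k−i]) − 1 per cut.
net[1] = 3
net[2] = 5  (first piece 1, then net[1]=3)
net[3] = 14
net[4] = 16  (first piece 1, then net[3]=14)
net[5] = 18  (first piece 1, then net[4]=16)
net[6] = 34
net[7] = 36  (first piece 1, then net[6]=34)
net[8] = 38  (first piece 1, then net[7]=36)
One optimal plan: pieces 6 + 1 + 1 (2 cuts) → $40 − $2 = $38.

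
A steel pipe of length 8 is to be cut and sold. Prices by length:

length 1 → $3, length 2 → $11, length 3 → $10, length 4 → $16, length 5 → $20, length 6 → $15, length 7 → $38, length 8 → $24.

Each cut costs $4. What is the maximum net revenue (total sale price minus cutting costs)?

Let v[k] be the best obtainable value from length k. For each k, try every first piece i and keep the best of price[i] + v[k−i] minus the 4 cut fee when i<k.
v[1] = 3
v[2] = max(3+3-4, 11+0) = 11
v[3] = max(3+11-4, 11+3-4, 10+0) = 10
v[4] = max(3+10-4, 11+11-4, 10+3-4, 16+0) = 18
v[5] = max(3+18-4, 11+10-4, 10+11-4, 16+3-4, 20+0) = 20
v[6] = max(3+20-4, 11+18-4, 10+10-4, 16+11-4, 20+3-4, 15+0) = 25
v[7] = max(3+25-4, 11+20-4, 10+18-4, …, 15+3-4, 38+0) = 38
v[8] = max(3+38-4, 11+25-4, 10+20-4, …, 38+3-4, 24+0) = 37
One optimal plan: pieces 7 + 1 (1 cut) → $41 − $4 = $37.

37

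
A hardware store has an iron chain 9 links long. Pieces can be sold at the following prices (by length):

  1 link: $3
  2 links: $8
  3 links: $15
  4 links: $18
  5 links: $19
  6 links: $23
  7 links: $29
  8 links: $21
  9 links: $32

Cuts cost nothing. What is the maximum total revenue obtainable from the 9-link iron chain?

Consider every possible first cut. best[k] is the best of p[i]+best[k−i] over all sellable i≤k.
best[1] = 3
best[2] = 8
best[3] = 15
best[4] = 18  (first piece 1, then best[3]=15)
best[5] = 23  (first piece 2, then best[3]=15)
best[6] = 30  (first piece 3, then best[3]=15)
best[7] = 33  (first piece 1, then best[6]=30)
best[8] = 38  (first piece 2, then best[6]=30)
best[9] = 45  (first piece 3, then best[6]=30)
One optimal cutting: 3 + 3 + 3 → $15 + $15 + $15 = $45.

45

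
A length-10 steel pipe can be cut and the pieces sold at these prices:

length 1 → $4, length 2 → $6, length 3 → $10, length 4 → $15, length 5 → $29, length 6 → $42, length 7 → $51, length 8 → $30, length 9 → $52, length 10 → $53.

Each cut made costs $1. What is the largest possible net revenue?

60

Let r[k] be the best obtainable value from length k. For each k, try every first piece i and keep the best of price[i] + r[k−i] minus the 1 cut fee when i<k.
r[1] = 4
r[2] = 7  (first piece 1, then r[1]=4)
r[3] = 10  (first piece 1, then r[2]=7)
r[4] = 15
r[5] = 29
r[6] = 42
r[7] = 51
r[8] = 54  (first piece 1, then r[7]=51)
r[9] = 57  (first piece 1, then r[8]=54)
r[10] = 60  (first piece 1, then r[9]=57)
One optimal plan: pieces 7 + 1 + 1 + 1 (3 cuts) → $63 − $3 = $60.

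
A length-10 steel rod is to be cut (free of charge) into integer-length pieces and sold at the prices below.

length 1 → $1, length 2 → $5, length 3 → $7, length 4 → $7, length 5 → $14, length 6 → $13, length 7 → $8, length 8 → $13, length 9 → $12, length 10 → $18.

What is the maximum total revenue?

28

Consider every possible first cut. best[k] is the best of p[i]+best[k−i] over all sellable i≤k.
best[1] = 1
best[2] = max(1+1, 5+0) = 5
best[3] = max(1+5, 5+1, 7+0) = 7
best[4] = max(1+7, 5+5, 7+1, 7+0) = 10
best[5] = max(1+10, 5+7, 7+5, 7+1, 14+0) = 14
best[6] = max(1+14, 5+10, 7+7, 7+5, 14+1, 13+0) = 15
best[7] = max(1+15, 5+14, 7+10, …, 13+1, 8+0) = 19
best[8] = max(1+19, 5+15, 7+14, …, 8+1, 13+0) = 21
best[9] = max(1+21, 5+19, 7+15, …, 13+1, 12+0) = 24
best[10] = max(1+24, 5+21, 7+19, …, 12+1, 18+0) = 28
One optimal cutting: 5 + 5 → $14 + $14 = $28.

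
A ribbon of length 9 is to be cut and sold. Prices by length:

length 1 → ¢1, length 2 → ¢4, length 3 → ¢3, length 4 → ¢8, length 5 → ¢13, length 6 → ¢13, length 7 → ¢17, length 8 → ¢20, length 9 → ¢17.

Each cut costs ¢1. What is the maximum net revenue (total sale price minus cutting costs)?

20

Let r[k] be the best obtainable value from length k. For each k, try every first piece i and keep the best of price[i] + r[k−i] minus the 1 cut fee when i<k.
r[1] = 1
r[2] = max(1+1-1, 4+0) = 4
r[3] = max(1+4-1, 4+1-1, 3+0) = 4
r[4] = max(1+4-1, 4+4-1, 3+1-1, 8+0) = 8
r[5] = max(1+8-1, 4+4-1, 3+4-1, 8+1-1, 13+0) = 13
r[6] = max(1+13-1, 4+8-1, 3+4-1, 8+4-1, 13+1-1, 13+0) = 13
r[7] = max(1+13-1, 4+13-1, 3+8-1, …, 13+1-1, 17+0) = 17
r[8] = max(1+17-1, 4+13-1, 3+13-1, …, 17+1-1, 20+0) = 20
r[9] = max(1+20-1, 4+17-1, 3+13-1, …, 20+1-1, 17+0) = 20
One optimal plan: pieces 8 + 1 (1 cut) → ¢21 − ¢1 = ¢20.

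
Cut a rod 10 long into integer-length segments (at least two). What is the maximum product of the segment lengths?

36

Fill P[k] for k=2..10: at each k try every first piece i and multiply by the better of (k−i) uncut or P[k−i].
P[2] = 1*max(1,0) = 1*1 = 1
P[3] = max(1*2, 2*1) = 2
P[4] = max(1*3, 2*2, 3*1) = 4
P[5] = max(1*4, 2*3, 3*2, 4*1) = 6
P[6] = max(1*6, 2*4, 3*3, 4*2, 5*1) = 9
P[7] = max(1*9, 2*6, 3*4, 4*3, 5*2, 6*1) = 12
P[8] = max(1*12, 2*9, 3*6, …, 6*2, 7*1) = 18
P[9] = max(1*18, 2*12, 3*9, …, 7*2, 8*1) = 27
P[10] = max(1*27, 2*18, 3*12, …, 8*2, 9*1) = 36
One optimal split: 3 + 3 + 2 + 2; product 3*3*2*2 = 36.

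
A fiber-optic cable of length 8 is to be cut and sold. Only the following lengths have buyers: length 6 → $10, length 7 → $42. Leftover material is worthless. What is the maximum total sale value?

Let r[k] be the best obtainable value from length k. For each k, try every first piece i and keep the best of price[i] + r[k−i].
r[1] = 0
r[2] = 0
r[3] = 0
r[4] = 0
r[5] = 0
r[6] = 10
r[7] = max(10+0, 42+0) = 42
r[8] = max(10+0, 42+0) = 42
One optimal cutting: pieces 7 with 1 meter of scrap → $42.

42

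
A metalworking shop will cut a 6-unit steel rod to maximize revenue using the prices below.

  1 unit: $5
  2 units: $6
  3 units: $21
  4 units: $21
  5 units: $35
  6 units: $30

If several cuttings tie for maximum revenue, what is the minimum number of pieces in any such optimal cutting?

2

Consider every possible first cut. r[k] is the best of p[i]+r[k−i] over all sellable i≤k.
r[1] = 5
r[2] = 10  (first piece 1, then r[1]=5)
r[3] = 21
r[4] = 26  (first piece 1, then r[3]=21)
r[5] = 35
r[6] = 42  (first piece 3, then r[3]=21)
Maximum revenue is $42.
Now minimize piece count subject to staying optimal: for each k, pieces[k] = 1 + min over i with p[i]+r[k−i]=r[k] of pieces[k−i].
pieces[3] = 1
pieces[4] = 2
pieces[5] = 1
pieces[6] = 2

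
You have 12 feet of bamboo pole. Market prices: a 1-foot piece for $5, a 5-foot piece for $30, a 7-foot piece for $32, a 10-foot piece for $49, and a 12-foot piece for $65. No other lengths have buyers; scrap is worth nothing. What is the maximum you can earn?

70

Let best[k] be the best obtainable value from length k. For each k, try every first piece i and keep the best of price[i] + best[k−i].
best[1] = 5
best[2] = 10  (first piece 1, then best[1]=5)
best[3] = 15  (first piece 1, then best[2]=10)
best[4] = 20  (first piece 1, then best[3]=15)
best[5] = max(5+20, 30+0) = 30
best[6] = max(5+30, 30+5) = 35
best[7] = max(5+35, 30+10, 32+0) = 40
best[8] = max(5+40, 30+15, 32+5) = 45
best[9] = max(5+45, 30+20, 32+10) = 50
best[10] = max(5+50, 30+30, 32+15, 49+0) = 60
best[11] = max(5+60, 30+35, 32+20, 49+5) = 65
best[12] = max(5+65, 30+40, 32+30, 49+10, 65+0) = 70
One optimal cutting: 5 + 5 + 1 + 1 → $70.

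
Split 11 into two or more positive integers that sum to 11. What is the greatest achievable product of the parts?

54

Let prod[k] be the best product for length k (with at least one cut). For each first piece i, the rest contributes max(k−i, prod[k−i]).
prod[2] = 1×max(1,0) = 1×1 = 1
prod[3] = max(1×2, 2×1) = 2
prod[4] = max(1×3, 2×2, 3×1) = 4
prod[5] = max(1×4, 2×3, 3×2, 4×1) = 6
prod[6] = max(1×6, 2×4, 3×3, 4×2, 5×1) = 9
prod[7] = max(1×9, 2×6, 3×4, 4×3, 5×2, 6×1) = 12
prod[8] = max(1×12, 2×9, 3×6, …, 6×2, 7×1) = 18
prod[9] = max(1×18, 2×12, 3×9, …, 7×2, 8×1) = 27
prod[10] = max(1×27, 2×18, 3×12, …, 8×2, 9×1) = 36
prod[11] = max(1×36, 2×27, 3×18, …, 9×2, 10×1) = 54
One optimal split: 3 + 3 + 3 + 2; product 3×3×3×2 = 54.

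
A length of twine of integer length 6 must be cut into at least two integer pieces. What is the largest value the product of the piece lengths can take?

9

Let P[k] be the best product for length k (with at least one cut). For each first piece i, the rest contributes max(k−i, P[k−i]).
P[2] = 1×max(1,0) = 1×1 = 1
P[3] = 1×max(2,1) = 1×2 = 2
P[4] = 2×max(2,1) = 2×2 = 4
P[5] = 2×max(3,2) = 2×3 = 6
P[6] = 3×max(3,2) = 3×3 = 9
One optimal split: 3 + 3; product 3×3 = 9.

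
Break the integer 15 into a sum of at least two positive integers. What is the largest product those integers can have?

Define f[k] = max over 1≤i<k of i · max(k−i, f[k−i]); the inner max lets the remainder stay uncut if that's better.
f[2] = 1·max(1,0) = 1·1 = 1
f[3] = max(1·2, 2·1) = 2
f[4] = max(1·3, 2·2, 3·1) = 4
f[5] = max(1·4, 2·3, 3·2, 4·1) = 6
f[6] = max(1·6, 2·4, 3·3, 4·2, 5·1) = 9
f[7] = max(1·9, 2·6, 3·4, 4·3, 5·2, 6·1) = 12
f[8] = max(1·12, 2·9, 3·6, …, 6·2, 7·1) = 18
f[9] = max(1·18, 2·12, 3·9, …, 7·2, 8·1) = 27
f[10] = max(1·27, 2·18, 3·12, …, 8·2, 9·1) = 36
f[11] = max(1·36, 2·27, 3·18, …, 9·2, 10·1) = 54
f[12] = max(1·54, 2·36, 3·27, …, 10·2, 11·1) = 81
f[13] = max(1·81, 2·54, 3·36, …, 11·2, 12·1) = 108
f[14] = max(1·108, 2·81, 3·54, …, 12·2, 13·1) = 162
f[15] = max(1·162, 2·108, 3·81, …, 13·2, 14·1) = 243
One optimal split: 3 + 3 + 3 + 3 + 3; product 3·3·3·3·3 = 243.

243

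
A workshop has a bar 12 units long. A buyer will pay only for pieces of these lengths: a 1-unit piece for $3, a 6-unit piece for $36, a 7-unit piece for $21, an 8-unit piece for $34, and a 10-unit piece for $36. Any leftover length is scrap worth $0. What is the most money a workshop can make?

72

Consider every possible first cut. r[k] is the best of p[i]+r[k−i] over all sellable i≤k.
r[1] = 3
r[2] = 6  (first piece 1, then r[1]=3)
r[3] = 9  (first piece 1, then r[2]=6)
r[4] = 12  (first piece 1, then r[3]=9)
r[5] = 15  (first piece 1, then r[4]=12)
r[6] = 36
r[7] = 39  (first piece 1, then r[6]=36)
r[8] = 42  (first piece 1, then r[7]=39)
r[9] = 45  (first piece 1, then r[8]=42)
r[10] = 48  (first piece 1, then r[9]=45)
r[11] = 51  (first piece 1, then r[10]=48)
r[12] = 72  (first piece 6, then r[6]=36)
One optimal cutting: 6 + 6 → $72.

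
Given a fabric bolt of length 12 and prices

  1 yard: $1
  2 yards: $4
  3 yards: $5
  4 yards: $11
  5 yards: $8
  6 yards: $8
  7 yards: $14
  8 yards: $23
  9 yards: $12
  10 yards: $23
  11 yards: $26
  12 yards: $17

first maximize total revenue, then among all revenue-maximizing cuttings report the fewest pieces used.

Build r[k] bottom-up: r[k] = max over allowed piece i of (p[i] + r[k−i]).
r[1] = 1
r[2] = max(1+1, 4+0) = 4
r[3] = max(1+4, 4+1, 5+0) = 5
r[4] = max(1+5, 4+4, 5+1, 11+0) = 11
r[5] = max(1+11, 4+5, 5+4, 11+1, 8+0) = 12
r[6] = max(1+12, 4+11, 5+5, 11+4, 8+1, 8+0) = 15
r[7] = max(1+15, 4+12, 5+11, …, 8+1, 14+0) = 16
r[8] = max(1+16, 4+15, 5+12, …, 14+1, 23+0) = 23
r[9] = max(1+23, 4+16, 5+15, …, 23+1, 12+0) = 24
r[10] = max(1+24, 4+23, 5+16, …, 12+1, 23+0) = 27
r[11] = max(1+27, 4+24, 5+23, …, 23+1, 26+0) = 28
r[12] = max(1+28, 4+27, 5+24, …, 26+1, 17+0) = 34
Maximum revenue is $34.
Now minimize piece count subject to staying optimal: for each k, pieces[k] = 1 + min over i with p[i]+r[k−i]=r[k] of pieces[k−i].
pieces[9] = 2
pieces[10] = 2
pieces[11] = 2
pieces[12] = 2

2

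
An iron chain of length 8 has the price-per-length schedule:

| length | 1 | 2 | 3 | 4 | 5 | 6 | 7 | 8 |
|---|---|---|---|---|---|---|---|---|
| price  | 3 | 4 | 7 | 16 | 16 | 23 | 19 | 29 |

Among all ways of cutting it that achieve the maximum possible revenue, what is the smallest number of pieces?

Consider every possible first cut. r[k] is the best of p[i]+r[k−i] over all sellable i≤k.
r[1] = 3
r[2] = 6  (first piece 1, then r[1]=3)
r[3] = 9  (first piece 1, then r[2]=6)
r[4] = 16
r[5] = 19  (first piece 1, then r[4]=16)
r[6] = 23
r[7] = 26  (first piece 1, then r[6]=23)
r[8] = 32  (first piece 4, then r[4]=16)
Maximum revenue is $32.
Now minimize piece count subject to staying optimal: for each k, pieces[k] = 1 + min over i with p[i]+r[k−i]=r[k] of pieces[k−i].
pieces[5] = 2
pieces[6] = 1
pieces[7] = 2
pieces[8] = 2

2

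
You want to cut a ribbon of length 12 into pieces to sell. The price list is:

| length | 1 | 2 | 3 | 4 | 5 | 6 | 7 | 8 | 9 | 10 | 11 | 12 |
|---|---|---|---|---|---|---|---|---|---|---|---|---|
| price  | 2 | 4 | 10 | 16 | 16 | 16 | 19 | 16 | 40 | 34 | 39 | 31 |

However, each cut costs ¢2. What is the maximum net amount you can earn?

Build net[k] bottom-up: net[k] = max over allowed piece i of (p[i] + net[k−i]) − 2 per cut.
net[1] = 2
net[2] = 4
net[3] = 10
net[4] = 16
net[5] = 16  (first piece 1, then net[4]=16)
net[6] = 18  (first piece 2, then net[4]=16)
net[7] = 24  (first piece 3, then net[4]=16)
net[8] = 30  (first piece 4, then net[4]=16)
net[9] = 40
net[10] = 40  (first piece 1, then net[9]=40)
net[11] = 42  (first piece 2, then net[9]=40)
net[12] = 48  (first piece 3, then net[9]=40)
One optimal plan: pieces 9 + 3 (1 cut) → ¢50 − ¢2 = ¢48.

48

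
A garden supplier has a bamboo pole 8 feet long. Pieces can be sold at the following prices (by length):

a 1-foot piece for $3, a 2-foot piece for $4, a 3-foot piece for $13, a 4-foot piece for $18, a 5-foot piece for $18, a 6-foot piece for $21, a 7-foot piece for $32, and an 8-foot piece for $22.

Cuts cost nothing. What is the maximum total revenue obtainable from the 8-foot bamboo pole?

36

Consider every possible first cut. v[k] is the best of p[i]+v[k−i] over all sellable i≤k.
v[1] = 3
v[2] = max(3+3, 4+0) = 6
v[3] = max(3+6, 4+3, 13+0) = 13
v[4] = max(3+13, 4+6, 13+3, 18+0) = 18
v[5] = max(3+18, 4+13, 13+6, 18+3, 18+0) = 21
v[6] = max(3+21, 4+18, 13+13, 18+6, 18+3, 21+0) = 26
v[7] = max(3+26, 4+21, 13+18, …, 21+3, 32+0) = 32
v[8] = max(3+32, 4+26, 13+21, …, 32+3, 22+0) = 36
One optimal cutting: 4 + 4 → $18 + $18 = $36.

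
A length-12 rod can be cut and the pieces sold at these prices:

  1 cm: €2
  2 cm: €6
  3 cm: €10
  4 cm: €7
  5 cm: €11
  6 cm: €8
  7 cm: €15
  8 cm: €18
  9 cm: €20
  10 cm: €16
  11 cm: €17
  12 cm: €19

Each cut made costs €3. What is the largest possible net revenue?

Build net[k] bottom-up: net[k] = max over allowed piece i of (p[i] + net[k−i]) − 3 per cut.
net[1] = 2
net[2] = max(2+2-3, 6+0) = 6
net[3] = max(2+6-3, 6+2-3, 10+0) = 10
net[4] = max(2+10-3, 6+6-3, 10+2-3, 7+0) = 9
net[5] = max(2+9-3, 6+10-3, 10+6-3, 7+2-3, 11+0) = 13
net[6] = max(2+13-3, 6+9-3, 10+10-3, 7+6-3, 11+2-3, 8+0) = 17
net[7] = max(2+17-3, 6+13-3, 10+9-3, …, 8+2-3, 15+0) = 16
net[8] = max(2+16-3, 6+17-3, 10+13-3, …, 15+2-3, 18+0) = 20
net[9] = max(2+20-3, 6+16-3, 10+17-3, …, 18+2-3, 20+0) = 24
net[10] = max(2+24-3, 6+20-3, 10+16-3, …, 20+2-3, 16+0) = 23
net[11] = max(2+23-3, 6+24-3, 10+20-3, …, 16+2-3, 17+0) = 27
net[12] = max(2+27-3, 6+23-3, 10+24-3, …, 17+2-3, 19+0) = 31
One optimal plan: pieces 3 + 3 + 3 + 3 (3 cuts) → €40 − €9 = €31.

31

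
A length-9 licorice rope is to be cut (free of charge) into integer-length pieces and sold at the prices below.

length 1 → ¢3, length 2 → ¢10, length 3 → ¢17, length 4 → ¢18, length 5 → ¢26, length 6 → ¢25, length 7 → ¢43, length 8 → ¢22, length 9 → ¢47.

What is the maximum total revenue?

53

Build r[k] bottom-up: r[k] = max over allowed piece i of (p[i] + r[k−i]).
r[1] = 3
r[2] = max(3+3, 10+0) = 10
r[3] = max(3+10, 10+3, 17+0) = 17
r[4] = max(3+17, 10+10, 17+3, 18+0) = 20
r[5] = max(3+20, 10+17, 17+10, 18+3, 26+0) = 27
r[6] = max(3+27, 10+20, 17+17, 18+10, 26+3, 25+0) = 34
r[7] = max(3+34, 10+27, 17+20, …, 25+3, 43+0) = 43
r[8] = max(3+43, 10+34, 17+27, …, 43+3, 22+0) = 46
r[9] = max(3+46, 10+43, 17+34, …, 22+3, 47+0) = 53
One optimal cutting: 7 + 2 → ¢43 + ¢10 = ¢53.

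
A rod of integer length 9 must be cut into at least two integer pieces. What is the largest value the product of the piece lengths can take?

27

Let P[k] be the best product for length k (with at least one cut). For each first piece i, the rest contributes max(k−i, P[k−i]).
Small cases: P[2]=1.
P[3] = 1×max(2,1) = 1×2 = 2
P[4] = 2×max(2,1) = 2×2 = 4
P[5] = 2×max(3,2) = 2×3 = 6
P[6] = 3×max(3,2) = 3×3 = 9
P[7] = 2×max(5,6) = 2×6 = 12
P[8] = 2×max(6,9) = 2×9 = 18
P[9] = 3×max(6,9) = 3×9 = 27
One optimal split: 3 + 3 + 3; product 3×3×3 = 27.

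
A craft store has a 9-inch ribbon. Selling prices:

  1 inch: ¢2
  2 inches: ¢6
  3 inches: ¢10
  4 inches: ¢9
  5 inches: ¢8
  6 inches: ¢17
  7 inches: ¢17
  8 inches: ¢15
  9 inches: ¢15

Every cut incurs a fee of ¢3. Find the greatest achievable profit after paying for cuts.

Build r[k] bottom-up: r[k] = max over allowed piece i of (p[i] + r[k−i]) − 3 per cut.
r[1] = 2
r[2] = max(2+2-3, 6+0) = 6
r[3] = max(2+6-3, 6+2-3, 10+0) = 10
r[4] = max(2+10-3, 6+6-3, 10+2-3, 9+0) = 9
r[5] = max(2+9-3, 6+10-3, 10+6-3, 9+2-3, 8+0) = 13
r[6] = max(2+13-3, 6+9-3, 10+10-3, 9+6-3, 8+2-3, 17+0) = 17
r[7] = max(2+17-3, 6+13-3, 10+9-3, …, 17+2-3, 17+0) = 17
r[8] = max(2+17-3, 6+17-3, 10+13-3, …, 17+2-3, 15+0) = 20
r[9] = max(2+20-3, 6+17-3, 10+17-3, …, 15+2-3, 15+0) = 24
One optimal plan: pieces 3 + 3 + 3 (2 cuts) → ¢30 − ¢6 = ¢24.

24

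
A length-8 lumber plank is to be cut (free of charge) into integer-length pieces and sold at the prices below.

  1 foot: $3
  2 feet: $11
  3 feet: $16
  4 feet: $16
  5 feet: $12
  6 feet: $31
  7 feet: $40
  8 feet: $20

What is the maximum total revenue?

44

Let R[k] be the best obtainable value from length k. For each k, try every first piece i and keep the best of price[i] + R[k−i].
R[1] = 3
R[2] = 11
R[3] = 16
R[4] = 22  (first piece 2, then R[2]=11)
R[5] = 27  (first piece 2, then R[3]=16)
R[6] = 33  (first piece 2, then R[4]=22)
R[7] = 40
R[8] = 44  (first piece 2, then R[6]=33)
One optimal cutting: 2 + 2 + 2 + 2 → $11 + $11 + $11 + $11 = $44.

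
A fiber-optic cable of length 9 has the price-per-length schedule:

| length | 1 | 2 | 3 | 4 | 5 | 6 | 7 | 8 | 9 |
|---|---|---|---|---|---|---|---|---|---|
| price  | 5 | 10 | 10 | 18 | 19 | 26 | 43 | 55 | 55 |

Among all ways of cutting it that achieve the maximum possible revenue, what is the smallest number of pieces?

Let r[k] be the best obtainable value from length k. For each k, try every first piece i and keep the best of price[i] + r[k−i].
r[1] = 5
r[2] = max(5+5, 10+0) = 10
r[3] = max(5+10, 10+5, 10+0) = 15
r[4] = max(5+15, 10+10, 10+5, 18+0) = 20
r[5] = max(5+20, 10+15, 10+10, 18+5, 19+0) = 25
r[6] = max(5+25, 10+20, 10+15, 18+10, 19+5, 26+0) = 30
r[7] = max(5+30, 10+25, 10+20, …, 26+5, 43+0) = 43
r[8] = max(5+43, 10+30, 10+25, …, 43+5, 55+0) = 55
r[9] = max(5+55, 10+43, 10+30, …, 55+5, 55+0) = 60
Maximum revenue is $60.
Now minimize piece count subject to staying optimal: for each k, pieces[k] = 1 + min over i with p[i]+r[k−i]=r[k] of pieces[k−i].
pieces[6] = 3
pieces[7] = 1
pieces[8] = 1
pieces[9] = 2

2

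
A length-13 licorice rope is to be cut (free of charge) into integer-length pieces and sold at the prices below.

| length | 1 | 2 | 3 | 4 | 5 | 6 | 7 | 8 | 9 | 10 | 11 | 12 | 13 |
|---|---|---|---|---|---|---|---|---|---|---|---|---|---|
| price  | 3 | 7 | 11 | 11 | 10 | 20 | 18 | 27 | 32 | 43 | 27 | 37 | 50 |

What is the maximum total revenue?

Consider every possible first cut. R[k] is the best of p[i]+R[k−i] over all sellable i≤k.
R[1] = 3
R[2] = max(3+3, 7+0) = 7
R[3] = max(3+7, 7+3, 11+0) = 11
R[4] = max(3+11, 7+7, 11+3, 11+0) = 14
R[5] = max(3+14, 7+11, 11+7, 11+3, 10+0) = 18
R[6] = max(3+18, 7+14, 11+11, 11+7, 10+3, 20+0) = 22
R[7] = max(3+22, 7+18, 11+14, …, 20+3, 18+0) = 25
R[8] = max(3+25, 7+22, 11+18, …, 18+3, 27+0) = 29
R[9] = max(3+29, 7+25, 11+22, …, 27+3, 32+0) = 33
R[10] = max(3+33, 7+29, 11+25, …, 32+3, 43+0) = 43
R[11] = max(3+43, 7+33, 11+29, …, 43+3, 27+0) = 46
R[12] = max(3+46, 7+43, 11+33, …, 27+3, 37+0) = 50
R[13] = max(3+50, 7+46, 11+43, …, 37+3, 50+0) = 54
One optimal cutting: 10 + 3 → ¢43 + ¢11 = ¢54.

54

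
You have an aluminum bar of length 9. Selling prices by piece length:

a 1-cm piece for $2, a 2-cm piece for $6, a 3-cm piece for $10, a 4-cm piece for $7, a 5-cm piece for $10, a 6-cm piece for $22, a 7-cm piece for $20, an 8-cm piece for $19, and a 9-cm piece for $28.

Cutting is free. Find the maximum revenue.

Let r[k] be the best obtainable value from length k. For each k, try every first piece i and keep the best of price[i] + r[k−i].
r[1] = 2
r[2] = max(2+2, 6+0) = 6
r[3] = max(2+6, 6+2, 10+0) = 10
r[4] = max(2+10, 6+6, 10+2, 7+0) = 12
r[5] = max(2+12, 6+10, 10+6, 7+2, 10+0) = 16
r[6] = max(2+16, 6+12, 10+10, 7+6, 10+2, 22+0) = 22
r[7] = max(2+22, 6+16, 10+12, …, 22+2, 20+0) = 24
r[8] = max(2+24, 6+22, 10+16, …, 20+2, 19+0) = 28
r[9] = max(2+28, 6+24, 10+22, …, 19+2, 28+0) = 32
One optimal cutting: 6 + 3 → $22 + $10 = $32.

32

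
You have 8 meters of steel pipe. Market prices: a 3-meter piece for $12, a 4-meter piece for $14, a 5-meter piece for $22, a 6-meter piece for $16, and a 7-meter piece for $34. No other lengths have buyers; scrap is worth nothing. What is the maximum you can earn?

34

Build f[k] bottom-up: f[k] = max over allowed piece i of (p[i] + f[k−i]).
f[1] = 0
f[2] = 0
f[3] = 12
f[4] = max(12+0, 14+0) = 14
f[5] = max(12+0, 14+0, 22+0) = 22
f[6] = max(12+12, 14+0, 22+0, 16+0) = 24
f[7] = max(12+14, 14+12, 22+0, 16+0, 34+0) = 34
f[8] = max(12+22, 14+14, 22+12, 16+0, 34+0) = 34
One optimal cutting: pieces 7 with 1 meter of scrap → $34.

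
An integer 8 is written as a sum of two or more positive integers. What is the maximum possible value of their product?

18

Fill P[k] for k=2..8: at each k try every first piece i and multiply by the better of (k−i) uncut or P[k−i].
P[2] = 1·max(1,0) = 1·1 = 1
P[3] = max(1·2, 2·1) = 2
P[4] = max(1·3, 2·2, 3·1) = 4
P[5] = max(1·4, 2·3, 3·2, 4·1) = 6
P[6] = max(1·6, 2·4, 3·3, 4·2, 5·1) = 9
P[7] = max(1·9, 2·6, 3·4, 4·3, 5·2, 6·1) = 12
P[8] = max(1·12, 2·9, 3·6, …, 6·2, 7·1) = 18
One optimal split: 3 + 3 + 2; product 3·3·2 = 18.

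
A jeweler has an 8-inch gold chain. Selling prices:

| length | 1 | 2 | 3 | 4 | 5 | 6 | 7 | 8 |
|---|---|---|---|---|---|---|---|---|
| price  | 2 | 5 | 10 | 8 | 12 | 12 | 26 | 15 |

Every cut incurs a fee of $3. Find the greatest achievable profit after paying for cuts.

25

Build v[k] bottom-up: v[k] = max over allowed piece i of (p[i] + v[k−i]) − 3 per cut.
v[1] = 2
v[2] = 5
v[3] = 10
v[4] = 9  (first piece 1, then v[3]=10)
v[5] = 12  (first piece 2, then v[3]=10)
v[6] = 17  (first piece 3, then v[3]=10)
v[7] = 26
v[8] = 25  (first piece 1, then v[7]=26)
One optimal plan: pieces 7 + 1 (1 cut) → $28 − $3 = $25.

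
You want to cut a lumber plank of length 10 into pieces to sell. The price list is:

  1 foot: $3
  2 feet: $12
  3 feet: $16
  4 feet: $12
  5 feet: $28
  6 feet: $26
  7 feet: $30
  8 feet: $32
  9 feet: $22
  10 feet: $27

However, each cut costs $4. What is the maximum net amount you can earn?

52

Let v[k] be the best obtainable value from length k. For each k, try every first piece i and keep the best of price[i] + v[k−i] minus the 4 cut fee when i<k.
v[1] = 3
v[2] = max(3+3-4, 12+0) = 12
v[3] = max(3+12-4, 12+3-4, 16+0) = 16
v[4] = max(3+16-4, 12+12-4, 16+3-4, 12+0) = 20
v[5] = max(3+20-4, 12+16-4, 16+12-4, 12+3-4, 28+0) = 28
v[6] = max(3+28-4, 12+20-4, 16+16-4, 12+12-4, 28+3-4, 26+0) = 28
v[7] = max(3+28-4, 12+28-4, 16+20-4, …, 26+3-4, 30+0) = 36
v[8] = max(3+36-4, 12+28-4, 16+28-4, …, 30+3-4, 32+0) = 40
v[9] = max(3+40-4, 12+36-4, 16+28-4, …, 32+3-4, 22+0) = 44
v[10] = max(3+44-4, 12+40-4, 16+36-4, …, 22+3-4, 27+0) = 52
One optimal plan: pieces 5 + 5 (1 cut) → $56 − $4 = $52.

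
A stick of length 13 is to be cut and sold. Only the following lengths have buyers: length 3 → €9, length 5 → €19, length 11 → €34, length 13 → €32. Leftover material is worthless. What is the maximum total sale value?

Build best[k] bottom-up: best[k] = max over allowed piece i of (p[i] + best[k−i]).
best[1] = 0
best[2] = 0
best[3] = 9
best[4] = 9
best[5] = 19
best[6] = 19
best[7] = 19
best[8] = 28  (first piece 3, then best[5]=19)
best[9] = 28
best[10] = 38  (first piece 5, then best[5]=19)
best[11] = 38
best[12] = 38
best[13] = 47  (first piece 3, then best[10]=38)
One optimal cutting: 5 + 5 + 3 → €47.

47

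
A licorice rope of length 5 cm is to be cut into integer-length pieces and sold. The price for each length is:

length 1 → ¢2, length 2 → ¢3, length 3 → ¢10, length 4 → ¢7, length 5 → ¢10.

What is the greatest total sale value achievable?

14

Build r[k] bottom-up: r[k] = max over allowed piece i of (p[i] + r[k−i]).
r[1] = 2
r[2] = max(2+2, 3+0) = 4
r[3] = max(2+4, 3+2, 10+0) = 10
r[4] = max(2+10, 3+4, 10+2, 7+0) = 12
r[5] = max(2+12, 3+10, 10+4, 7+2, 10+0) = 14
One optimal cutting: 3 + 1 + 1 → ¢10 + ¢2 + ¢2 = ¢14.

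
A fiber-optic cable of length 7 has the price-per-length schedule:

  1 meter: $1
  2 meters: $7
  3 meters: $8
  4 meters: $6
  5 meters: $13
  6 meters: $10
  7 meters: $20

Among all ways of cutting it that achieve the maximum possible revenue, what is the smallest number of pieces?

Let r[k] be the best obtainable value from length k. For each k, try every first piece i and keep the best of price[i] + r[k−i].
r[1] = 1
r[2] = 7
r[3] = 8  (first piece 1, then r[2]=7)
r[4] = 14  (first piece 2, then r[2]=7)
r[5] = 15  (first piece 1, then r[4]=14)
r[6] = 21  (first piece 2, then r[4]=14)
r[7] = 22  (first piece 1, then r[6]=21)
Maximum revenue is $22.
Now minimize piece count subject to staying optimal: for each k, pieces[k] = 1 + min over i with p[i]+r[k−i]=r[k] of pieces[k−i].
pieces[4] = 2
pieces[5] = 2
pieces[6] = 3
pieces[7] = 3

3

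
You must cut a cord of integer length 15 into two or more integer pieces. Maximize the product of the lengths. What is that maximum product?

243

Let P[k] be the best product for length k (with at least one cut). For each first piece i, the rest contributes max(k−i, P[k−i]).
P[2] = 1*max(1,0) = 1*1 = 1
P[3] = 1*max(2,1) = 1*2 = 2
P[4] = 2*max(2,1) = 2*2 = 4
P[5] = 2*max(3,2) = 2*3 = 6
P[6] = 3*max(3,2) = 3*3 = 9
P[7] = 2*max(5,6) = 2*6 = 12
P[8] = 2*max(6,9) = 2*9 = 18
P[9] = 3*max(6,9) = 3*9 = 27
P[10] = 2*max(8,18) = 2*18 = 36
P[11] = 2*max(9,27) = 2*27 = 54
P[12] = 3*max(9,27) = 3*27 = 81
P[13] = 2*max(11,54) = 2*54 = 108
P[14] = 2*max(12,81) = 2*81 = 162
P[15] = 3*max(12,81) = 3*81 = 243
One optimal split: 3 + 3 + 3 + 3 + 3; product 3*3*3*3*3 = 243.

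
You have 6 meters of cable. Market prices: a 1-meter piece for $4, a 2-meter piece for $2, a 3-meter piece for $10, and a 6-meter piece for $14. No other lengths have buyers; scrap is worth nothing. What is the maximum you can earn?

24

Build best[k] bottom-up: best[k] = max over allowed piece i of (p[i] + best[k−i]).
best[1] = 4
best[2] = 8  (first piece 1, then best[1]=4)
best[3] = 12  (first piece 1, then best[2]=8)
best[4] = 16  (first piece 1, then best[3]=12)
best[5] = 20  (first piece 1, then best[4]=16)
best[6] = 24  (first piece 1, then best[5]=20)
One optimal cutting: 1 + 1 + 1 + 1 + 1 + 1 → $24.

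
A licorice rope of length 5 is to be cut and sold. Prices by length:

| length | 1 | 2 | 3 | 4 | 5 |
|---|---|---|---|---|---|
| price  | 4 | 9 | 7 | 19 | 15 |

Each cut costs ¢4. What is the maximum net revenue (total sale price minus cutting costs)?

Let v[k] be the best obtainable value from length k. For each k, try every first piece i and keep the best of price[i] + v[k−i] minus the 4 cut fee when i<k.
v[1] = 4
v[2] = max(4+4-4, 9+0) = 9
v[3] = max(4+9-4, 9+4-4, 7+0) = 9
v[4] = max(4+9-4, 9+9-4, 7+4-4, 19+0) = 19
v[5] = max(4+19-4, 9+9-4, 7+9-4, 19+4-4, 15+0) = 19
One optimal plan: pieces 4 + 1 (1 cut) → ¢23 − ¢4 = ¢19.

19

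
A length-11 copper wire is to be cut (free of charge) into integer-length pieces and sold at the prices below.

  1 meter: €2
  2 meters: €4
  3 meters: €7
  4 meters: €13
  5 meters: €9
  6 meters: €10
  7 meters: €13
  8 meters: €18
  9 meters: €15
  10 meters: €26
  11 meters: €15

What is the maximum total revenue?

Build R[k] bottom-up: R[k] = max over allowed piece i of (p[i] + R[k−i]).
R[1] = 2
R[2] = 4  (first piece 1, then R[1]=2)
R[3] = 7
R[4] = 13
R[5] = 15  (first piece 1, then R[4]=13)
R[6] = 17  (first piece 1, then R[5]=15)
R[7] = 20  (first piece 3, then R[4]=13)
R[8] = 26  (first piece 4, then R[4]=13)
R[9] = 28  (first piece 1, then R[8]=26)
R[10] = 30  (first piece 1, then R[9]=28)
R[11] = 33  (first piece 3, then R[8]=26)
One optimal cutting: 4 + 4 + 3 → €13 + €13 + €7 = €33.

33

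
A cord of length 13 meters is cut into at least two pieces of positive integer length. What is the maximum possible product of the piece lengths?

108

Fill prod[k] for k=2..13: at each k try every first piece i and multiply by the better of (k−i) uncut or prod[k−i].
Small cases: prod[2]=1, prod[3]=2, prod[4]=4, prod[5]=6, prod[6]=9, prod[7]=12.
prod[8] = max(1×12, 2×9, 3×6, …, 6×2, 7×1) = 18
prod[9] = max(1×18, 2×12, 3×9, …, 7×2, 8×1) = 27
prod[10] = max(1×27, 2×18, 3×12, …, 8×2, 9×1) = 36
prod[11] = max(1×36, 2×27, 3×18, …, 9×2, 10×1) = 54
prod[12] = max(1×54, 2×36, 3×27, …, 10×2, 11×1) = 81
prod[13] = max(1×81, 2×54, 3×36, …, 11×2, 12×1) = 108
One optimal split: 3 + 3 + 3 + 2 + 2; product 3×3×3×2×2 = 108.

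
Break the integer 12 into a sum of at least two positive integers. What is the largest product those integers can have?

81

Let m[k] be the best product for length k (with at least one cut). For each first piece i, the rest contributes max(k−i, m[k−i]).
Small cases: m[2]=1, m[3]=2, m[4]=4.
m[5] = 2·max(3,2) = 2·3 = 6
m[6] = 3·max(3,2) = 3·3 = 9
m[7] = 2·max(5,6) = 2·6 = 12
m[8] = 2·max(6,9) = 2·9 = 18
m[9] = 3·max(6,9) = 3·9 = 27
m[10] = 2·max(8,18) = 2·18 = 36
m[11] = 2·max(9,27) = 2·27 = 54
m[12] = 3·max(9,27) = 3·27 = 81
One optimal split: 3 + 3 + 3 + 3; product 3·3·3·3 = 81.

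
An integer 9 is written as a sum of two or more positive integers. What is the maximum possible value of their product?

27

Fill g[k] for k=2..9: at each k try every first piece i and multiply by the better of (k−i) uncut or g[k−i].
g[2] = 1×max(1,0) = 1×1 = 1
g[3] = 1×max(2,1) = 1×2 = 2
g[4] = 2×max(2,1) = 2×2 = 4
g[5] = 2×max(3,2) = 2×3 = 6
g[6] = 3×max(3,2) = 3×3 = 9
g[7] = 2×max(5,6) = 2×6 = 12
g[8] = 2×max(6,9) = 2×9 = 18
g[9] = 3×max(6,9) = 3×9 = 27
One optimal split: 3 + 3 + 3; product 3×3×3 = 27.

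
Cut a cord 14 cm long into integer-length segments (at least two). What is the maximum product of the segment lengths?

162

Let m[k] be the best product for length k (with at least one cut). For each first piece i, the rest contributes max(k−i, m[k−i]).
m[2] = 1·max(1,0) = 1·1 = 1
m[3] = max(1·2, 2·1) = 2
m[4] = max(1·3, 2·2, 3·1) = 4
m[5] = max(1·4, 2·3, 3·2, 4·1) = 6
m[6] = max(1·6, 2·4, 3·3, 4·2, 5·1) = 9
m[7] = max(1·9, 2·6, 3·4, 4·3, 5·2, 6·1) = 12
m[8] = max(1·12, 2·9, 3·6, …, 6·2, 7·1) = 18
m[9] = max(1·18, 2·12, 3·9, …, 7·2, 8·1) = 27
m[10] = max(1·27, 2·18, 3·12, …, 8·2, 9·1) = 36
m[11] = max(1·36, 2·27, 3·18, …, 9·2, 10·1) = 54
m[12] = max(1·54, 2·36, 3·27, …, 10·2, 11·1) = 81
m[13] = max(1·81, 2·54, 3·36, …, 11·2, 12·1) = 108
m[14] = max(1·108, 2·81, 3·54, …, 12·2, 13·1) = 162
One optimal split: 3 + 3 + 3 + 3 + 2; product 3·3·3·3·2 = 162.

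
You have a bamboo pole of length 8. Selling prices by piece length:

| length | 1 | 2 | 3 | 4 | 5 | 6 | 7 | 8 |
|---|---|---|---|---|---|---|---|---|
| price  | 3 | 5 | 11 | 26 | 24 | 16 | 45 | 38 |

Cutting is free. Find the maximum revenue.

Build v[k] bottom-up: v[k] = max over allowed piece i of (p[i] + v[k−i]).
v[1] = 3
v[2] = max(3+3, 5+0) = 6
v[3] = max(3+6, 5+3, 11+0) = 11
v[4] = max(3+11, 5+6, 11+3, 26+0) = 26
v[5] = max(3+26, 5+11, 11+6, 26+3, 24+0) = 29
v[6] = max(3+29, 5+26, 11+11, 26+6, 24+3, 16+0) = 32
v[7] = max(3+32, 5+29, 11+26, …, 16+3, 45+0) = 45
v[8] = max(3+45, 5+32, 11+29, …, 45+3, 38+0) = 52
One optimal cutting: 4 + 4 → $26 + $26 = $52.

52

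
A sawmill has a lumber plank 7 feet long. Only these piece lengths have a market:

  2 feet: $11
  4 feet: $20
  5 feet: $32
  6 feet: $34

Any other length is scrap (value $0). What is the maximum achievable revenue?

Consider every possible first cut. f[k] is the best of p[i]+f[k−i] over all sellable i≤k.
f[1] = 0
f[2] = 11
f[3] = 11
f[4] = max(11+11, 20+0) = 22
f[5] = max(11+11, 20+0, 32+0) = 32
f[6] = max(11+22, 20+11, 32+0, 34+0) = 34
f[7] = max(11+32, 20+11, 32+11, 34+0) = 43
One optimal cutting: 5 + 2 → $43.

43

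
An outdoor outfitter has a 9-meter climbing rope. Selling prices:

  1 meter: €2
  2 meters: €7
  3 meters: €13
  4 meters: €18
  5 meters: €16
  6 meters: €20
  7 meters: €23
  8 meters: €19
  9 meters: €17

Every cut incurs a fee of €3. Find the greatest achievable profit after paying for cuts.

Consider every possible first cut. net[k] is the best of p[i]+net[k−i] over all sellable i≤k, charging 3 whenever i<k.
net[1] = 2
net[2] = max(2+2-3, 7+0) = 7
net[3] = max(2+7-3, 7+2-3, 13+0) = 13
net[4] = max(2+13-3, 7+7-3, 13+2-3, 18+0) = 18
net[5] = max(2+18-3, 7+13-3, 13+7-3, 18+2-3, 16+0) = 17
net[6] = max(2+17-3, 7+18-3, 13+13-3, 18+7-3, 16+2-3, 20+0) = 23
net[7] = max(2+23-3, 7+17-3, 13+18-3, …, 20+2-3, 23+0) = 28
net[8] = max(2+28-3, 7+23-3, 13+17-3, …, 23+2-3, 19+0) = 33
net[9] = max(2+33-3, 7+28-3, 13+23-3, …, 19+2-3, 17+0) = 33
One optimal plan: pieces 3 + 3 + 3 (2 cuts) → €39 − €6 = €33.

33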